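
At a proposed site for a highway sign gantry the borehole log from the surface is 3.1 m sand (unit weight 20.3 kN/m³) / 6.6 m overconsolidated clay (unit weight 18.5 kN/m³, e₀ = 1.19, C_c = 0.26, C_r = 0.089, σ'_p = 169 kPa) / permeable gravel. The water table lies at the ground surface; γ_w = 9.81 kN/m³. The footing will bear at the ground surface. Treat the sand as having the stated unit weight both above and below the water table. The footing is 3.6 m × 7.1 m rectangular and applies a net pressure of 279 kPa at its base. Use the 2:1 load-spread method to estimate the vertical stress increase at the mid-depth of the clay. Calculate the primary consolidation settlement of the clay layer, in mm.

Mid-depth of clay below the ground surface: z = 3.1 + 6.6/2 = 6.4 m.
Total vertical stress at mid-clay: σ_v = 20.3×3.1 + 18.5×3.3 = 123.98 kPa.
Pore pressure: u = 9.81×(6.4 − 0) = 62.784 kPa.
Initial effective stress: σ'_0 = σ_v − u = 123.98 − 62.784 = 61.196 kPa.
Stress increase at mid-clay by the 2:1 spreading method:
Δσ = qBL/((B+z)(L+z)) = 279×3.6×7.1/((3.6+6.4)(7.1+6.4)) = 52.824 kPa
Final effective stress: σ'_f = 61.196 + 52.824 = 114.02 kPa.
σ'_f = 114.02 ≤ σ'_p = 169 kPa, so the clay remains overconsolidated and only the recompression index applies:
S_c = C_r·H/(1+e₀)·log₁₀(σ'_f/σ'_0) = 0.089×6.6/2.19×log₁₀(114.02/61.196)
    = 0.26822 × 0.27026 = 0.07249 m

S_c ≈ 72.5 mm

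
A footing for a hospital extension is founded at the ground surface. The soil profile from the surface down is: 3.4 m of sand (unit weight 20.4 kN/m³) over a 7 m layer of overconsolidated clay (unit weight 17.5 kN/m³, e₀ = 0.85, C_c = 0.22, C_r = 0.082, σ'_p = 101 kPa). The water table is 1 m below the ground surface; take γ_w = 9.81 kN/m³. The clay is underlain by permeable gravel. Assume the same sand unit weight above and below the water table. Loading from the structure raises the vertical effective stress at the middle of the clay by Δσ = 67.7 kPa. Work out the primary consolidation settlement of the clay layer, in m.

S_c ≈ 0.163 m

Mid-depth of clay below the ground surface: z = 3.4 + 7/2 = 6.9 m.
Total vertical stress at mid-clay: σ_v = 20.4×3.4 + 17.5×3.5 = 130.61 kPa.
Pore pressure: u = 9.81×(6.9 − 1) = 57.879 kPa.
Initial effective stress: σ'_0 = σ_v − u = 130.61 − 57.879 = 72.731 kPa.
Final effective stress: σ'_f = 72.731 + 67.7 = 140.43 kPa.
σ'_f = 140.43 > σ'_p = 101 kPa, so the stress path crosses the preconsolidation pressure — recompression up to σ'_p, then virgin compression beyond:
S_c = H/(1+e₀)·[C_r·log₁₀(σ'_p/σ'_0) + C_c·log₁₀(σ'_f/σ'_p)]
    = 7/1.85 × [0.082×log₁₀(101/72.731) + 0.22×log₁₀(140.43/101)]
    = 3.7838 × [0.011693 + 0.03149] = 0.1634 m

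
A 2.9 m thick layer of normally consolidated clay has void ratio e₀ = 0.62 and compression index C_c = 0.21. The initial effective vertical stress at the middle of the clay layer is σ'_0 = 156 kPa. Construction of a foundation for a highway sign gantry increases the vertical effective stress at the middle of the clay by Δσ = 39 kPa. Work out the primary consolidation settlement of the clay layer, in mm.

S_c ≈ 36.4 mm

Final effective stress: σ'_f = σ'_0 + Δσ = 156 + 39 = 195 kPa.
Normally consolidated clay, so the full stress increment lies on the virgin compression line:
S_c = C_c·H/(1+e₀)·log₁₀(σ'_f/σ'_0) = 0.21×2.9/(1+0.62)×log₁₀(195/156)
    = 0.37593 × 0.09691 = 0.03643 m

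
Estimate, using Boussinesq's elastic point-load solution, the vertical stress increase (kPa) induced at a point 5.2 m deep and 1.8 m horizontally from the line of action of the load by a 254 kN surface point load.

Boussinesq vertical stress below a point load on an elastic half-space:
Δσ_z = 3P/(2πz²) · [1 + (r/z)²]^(−5/2)
r/z = 1.8/5.2 = 0.34615; [1+(r/z)²]^(−5/2) = 0.75358.
Δσ_z = 3×254/(2π×5.2²) × 0.75358 = 4.4851 × 0.75358 = 3.38 kPa

Δσ_z ≈ 3.38 kPa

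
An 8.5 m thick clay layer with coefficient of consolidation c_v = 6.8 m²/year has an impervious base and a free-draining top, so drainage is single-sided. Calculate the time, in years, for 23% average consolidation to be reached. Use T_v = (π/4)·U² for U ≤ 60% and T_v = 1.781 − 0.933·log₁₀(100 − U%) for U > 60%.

Drainage path length: H_d = H = 8.5 m (single drainage).
U ≤ 60%: T_v = (π/4)·U² = (π/4)×0.23² = 0.041548.
t = T_v·H_d²/c_v = 0.041548×8.5²/6.8 = 0.4414 years.

t ≈ 0.441 years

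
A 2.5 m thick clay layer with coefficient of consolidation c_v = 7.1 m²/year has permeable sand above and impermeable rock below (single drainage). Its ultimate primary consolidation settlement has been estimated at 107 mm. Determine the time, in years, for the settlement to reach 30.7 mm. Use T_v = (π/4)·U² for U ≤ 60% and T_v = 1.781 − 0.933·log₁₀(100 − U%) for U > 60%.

Drainage path length: H_d = H = 2.5 m (single drainage).
U = S(t)/S_ult = 30.7/107 = 0.2869.
U ≤ 60%: T_v = (π/4)·U² = (π/4)×0.28692² = 0.064655.
t = T_v·H_d²/c_v = 0.064655×2.5²/7.1 = 0.05691 years.

t ≈ 0.0569 years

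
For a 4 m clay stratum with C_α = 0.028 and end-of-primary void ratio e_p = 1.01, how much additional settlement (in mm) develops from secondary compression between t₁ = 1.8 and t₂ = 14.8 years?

S_s ≈ 51 mm

Secondary compression: S_s = C_α·H/(1+e_p)·log₁₀(t₂/t₁)
S_s = 0.028×4/(1+1.01)×log₁₀(14.8/1.8)
    = 0.05572 × 0.915 = 0.05098 m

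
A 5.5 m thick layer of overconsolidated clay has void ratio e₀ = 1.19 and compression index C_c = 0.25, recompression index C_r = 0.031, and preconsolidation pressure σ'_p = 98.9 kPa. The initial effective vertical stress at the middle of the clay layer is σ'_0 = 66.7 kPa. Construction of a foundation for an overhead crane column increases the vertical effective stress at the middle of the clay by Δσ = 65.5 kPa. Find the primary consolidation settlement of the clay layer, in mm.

Final effective stress: σ'_f = 66.7 + 65.5 = 132.2 kPa.
σ'_f = 132.2 > σ'_p = 98.9 kPa, so the stress path crosses the preconsolidation pressure — recompression up to σ'_p, then virgin compression beyond:
S_c = H/(1+e₀)·[C_r·log₁₀(σ'_p/σ'_0) + C_c·log₁₀(σ'_f/σ'_p)]
    = 5.5/2.19 × [0.031×log₁₀(98.9/66.7) + 0.25×log₁₀(132.2/98.9)]
    = 2.5114 × [0.0053032 + 0.031509] = 0.09245 m

S_c ≈ 92.5 mm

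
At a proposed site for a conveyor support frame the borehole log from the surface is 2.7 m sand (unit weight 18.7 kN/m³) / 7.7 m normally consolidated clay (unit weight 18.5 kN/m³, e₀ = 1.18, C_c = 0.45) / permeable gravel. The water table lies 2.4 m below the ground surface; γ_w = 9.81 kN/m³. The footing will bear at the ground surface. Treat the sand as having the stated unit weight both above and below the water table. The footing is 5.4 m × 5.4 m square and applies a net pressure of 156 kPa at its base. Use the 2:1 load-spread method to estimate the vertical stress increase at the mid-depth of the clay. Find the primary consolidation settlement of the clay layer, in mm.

S_c ≈ 229 mm

Mid-depth of clay below the ground surface: z = 2.7 + 7.7/2 = 6.55 m.
Total vertical stress at mid-clay: σ_v = 18.7×2.7 + 18.5×3.85 = 121.72 kPa.
Pore pressure: u = 9.81×(6.55 − 2.4) = 40.712 kPa.
Initial effective stress: σ'_0 = σ_v − u = 121.72 − 40.712 = 81.008 kPa.
Stress increase at mid-clay by the 2:1 spreading method:
Δσ = qBL/((B+z)(L+z)) = 156×5.4×5.4/((5.4+6.55)(5.4+6.55)) = 31.855 kPa
Final effective stress: σ'_f = σ'_0 + Δσ = 81.008 + 31.855 = 112.86 kPa.
Normally consolidated clay, so the full stress increment lies on the virgin compression line:
S_c = C_c·H/(1+e₀)·log₁₀(σ'_f/σ'_0) = 0.45×7.7/(1+1.18)×log₁₀(112.86/81.008)
    = 1.5894 × 0.14401 = 0.2289 m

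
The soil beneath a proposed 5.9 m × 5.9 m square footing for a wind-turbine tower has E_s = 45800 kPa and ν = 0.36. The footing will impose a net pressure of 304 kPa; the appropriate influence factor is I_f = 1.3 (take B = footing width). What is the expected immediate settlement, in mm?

Immediate (elastic) settlement: S_e = q·B·(1−ν²)/E_s · I_f.
S_e = 304 × 5.9 × (1 − 0.36²) / 45800 × 1.3
    = 304 × 5.9 × 0.8704 / 45800 × 1.3
    = 0.04431 m = 44.31 mm

S_e ≈ 44.3 mm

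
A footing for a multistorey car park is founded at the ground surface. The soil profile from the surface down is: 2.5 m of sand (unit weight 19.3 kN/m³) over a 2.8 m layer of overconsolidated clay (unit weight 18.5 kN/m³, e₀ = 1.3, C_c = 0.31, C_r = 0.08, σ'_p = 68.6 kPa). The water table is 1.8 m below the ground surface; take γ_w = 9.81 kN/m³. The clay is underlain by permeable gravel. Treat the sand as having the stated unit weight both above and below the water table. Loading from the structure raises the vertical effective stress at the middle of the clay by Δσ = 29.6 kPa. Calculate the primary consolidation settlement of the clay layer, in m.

S_c ≈ 0.042 m

Mid-depth of clay below the ground surface: z = 2.5 + 2.8/2 = 3.9 m.
Total vertical stress at mid-clay: σ_v = 19.3×2.5 + 18.5×1.4 = 74.15 kPa.
Pore pressure: u = 9.81×(3.9 − 1.8) = 20.601 kPa.
Initial effective stress: σ'_0 = σ_v − u = 74.15 − 20.601 = 53.549 kPa.
Final effective stress: σ'_f = 53.549 + 29.6 = 83.149 kPa.
σ'_f = 83.149 > σ'_p = 68.6 kPa, so the stress path crosses the preconsolidation pressure — recompression up to σ'_p, then virgin compression beyond:
S_c = H/(1+e₀)·[C_r·log₁₀(σ'_p/σ'_0) + C_c·log₁₀(σ'_f/σ'_p)]
    = 2.8/2.3 × [0.08×log₁₀(68.6/53.549) + 0.31×log₁₀(83.149/68.6)]
    = 1.2174 × [0.0086058 + 0.025895] = 0.042 m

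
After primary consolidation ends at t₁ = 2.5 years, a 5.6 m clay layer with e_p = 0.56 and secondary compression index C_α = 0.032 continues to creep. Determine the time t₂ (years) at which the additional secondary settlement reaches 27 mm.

t₂ ≈ 4.3 years

S_s = C_α·H/(1+e_p)·log₁₀(t₂/t₁) ⇒ log₁₀(t₂/t₁) = S_s·(1+e_p)/(C_α·H).
log₁₀(t₂/t₁) = 0.027 × (1+0.56) / (0.032×5.6) = 0.235
t₂ = t₁ × 10^0.235 = 2.5 × 1.718 = 4.295 years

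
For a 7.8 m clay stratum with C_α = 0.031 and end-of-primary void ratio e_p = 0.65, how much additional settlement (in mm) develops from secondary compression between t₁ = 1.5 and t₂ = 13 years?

S_s ≈ 137 mm

Secondary compression: S_s = C_α·H/(1+e_p)·log₁₀(t₂/t₁)
S_s = 0.031×7.8/(1+0.65)×log₁₀(13/1.5)
    = 0.1465 × 0.9379 = 0.1374 m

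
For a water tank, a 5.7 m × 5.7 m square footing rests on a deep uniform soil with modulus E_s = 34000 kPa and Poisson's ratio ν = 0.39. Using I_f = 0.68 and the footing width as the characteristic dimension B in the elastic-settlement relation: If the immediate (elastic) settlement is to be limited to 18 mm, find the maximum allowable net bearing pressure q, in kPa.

q ≈ 186 kPa

S_e = q·B·(1−ν²)/E_s · I_f  ⇒  q = S_e·E_s / (B·(1−ν²)·I_f).
q = 0.018 × 34000 / (5.7 × 0.8479 × 0.68) = 186.2 kPa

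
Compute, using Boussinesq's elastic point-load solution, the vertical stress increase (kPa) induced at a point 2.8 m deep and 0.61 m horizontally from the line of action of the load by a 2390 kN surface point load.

Δσ_z ≈ 130 kPa

Boussinesq vertical stress below a point load on an elastic half-space:
Δσ_z = 3P/(2πz²) · [1 + (r/z)²]^(−5/2)
r/z = 0.61/2.8 = 0.21786; [1+(r/z)²]^(−5/2) = 0.89054.
Δσ_z = 3×2390/(2π×2.8²) × 0.89054 = 145.55 × 0.89054 = 129.6 kPa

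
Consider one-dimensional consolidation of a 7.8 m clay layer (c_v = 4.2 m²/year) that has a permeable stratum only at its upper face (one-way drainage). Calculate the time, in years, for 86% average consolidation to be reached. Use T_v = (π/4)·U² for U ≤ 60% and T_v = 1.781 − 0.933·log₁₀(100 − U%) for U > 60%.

Drainage path length: H_d = H = 7.8 m (single drainage).
U > 60%: T_v = 1.781 − 0.933·log₁₀(100 − 86) = 0.71166.
t = T_v·H_d²/c_v = 0.71166×7.8²/4.2 = 10.31 years.

t ≈ 10.3 years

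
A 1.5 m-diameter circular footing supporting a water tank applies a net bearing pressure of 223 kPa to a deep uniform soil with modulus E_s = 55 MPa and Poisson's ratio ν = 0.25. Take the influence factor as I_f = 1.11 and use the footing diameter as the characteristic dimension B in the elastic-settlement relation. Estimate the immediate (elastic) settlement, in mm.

S_e ≈ 6.33 mm

Immediate (elastic) settlement: S_e = q·B·(1−ν²)/E_s · I_f.
E_s = 55 MPa = 55000 kPa.
S_e = 223 × 1.5 × (1 − 0.25²) / 55000 × 1.11
    = 223 × 1.5 × 0.9375 / 55000 × 1.11
    = 0.006329 m = 6.329 mm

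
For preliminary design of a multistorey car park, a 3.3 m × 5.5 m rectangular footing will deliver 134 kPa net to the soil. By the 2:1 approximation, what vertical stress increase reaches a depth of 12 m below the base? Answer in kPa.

By the 2:1 method the load spreads at 1 horizontal : 2 vertical, so at depth z the loaded area has grown by z in each plan dimension:
Δσ = qBL/((B+z)(L+z)) = 134×3.3×5.5/((3.3+12)(5.5+12)) = 9.0835 kPa

Δσ_z ≈ 9.08 kPa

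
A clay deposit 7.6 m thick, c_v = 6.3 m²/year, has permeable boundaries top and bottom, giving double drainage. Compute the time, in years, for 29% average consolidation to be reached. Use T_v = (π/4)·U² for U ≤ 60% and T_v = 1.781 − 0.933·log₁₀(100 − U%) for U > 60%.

Drainage path length: H_d = H/2 = 3.8 m (double drainage).
U ≤ 60%: T_v = (π/4)·U² = (π/4)×0.29² = 0.066052.
t = T_v·H_d²/c_v = 0.066052×3.8²/6.3 = 0.1514 years.

t ≈ 0.151 years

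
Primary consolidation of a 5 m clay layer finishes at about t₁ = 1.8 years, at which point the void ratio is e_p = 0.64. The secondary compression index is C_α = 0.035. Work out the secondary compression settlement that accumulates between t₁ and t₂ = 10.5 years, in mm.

S_s ≈ 81.7 mm

Secondary compression: S_s = C_α·H/(1+e_p)·log₁₀(t₂/t₁)
S_s = 0.035×5/(1+0.64)×log₁₀(10.5/1.8)
    = 0.1067 × 0.7659 = 0.08173 m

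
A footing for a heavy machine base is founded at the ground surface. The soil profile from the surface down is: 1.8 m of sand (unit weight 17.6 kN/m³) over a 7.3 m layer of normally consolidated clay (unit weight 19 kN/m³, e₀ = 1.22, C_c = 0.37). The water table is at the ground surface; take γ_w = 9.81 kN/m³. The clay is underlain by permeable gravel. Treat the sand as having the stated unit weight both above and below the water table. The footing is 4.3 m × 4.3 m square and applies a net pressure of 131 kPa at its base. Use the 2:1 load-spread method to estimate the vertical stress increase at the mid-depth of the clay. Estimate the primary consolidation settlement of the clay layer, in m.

Mid-depth of clay below the ground surface: z = 1.8 + 7.3/2 = 5.45 m.
Total vertical stress at mid-clay: σ_v = 17.6×1.8 + 19×3.65 = 101.03 kPa.
Pore pressure: u = 9.81×(5.45 − 0) = 53.465 kPa.
Initial effective stress: σ'_0 = σ_v − u = 101.03 − 53.465 = 47.565 kPa.
Stress increase at mid-clay by the 2:1 spreading method:
Δσ = qBL/((B+z)(L+z)) = 131×4.3×4.3/((4.3+5.45)(4.3+5.45)) = 25.48 kPa
Final effective stress: σ'_f = σ'_0 + Δσ = 47.565 + 25.48 = 73.045 kPa.
Normally consolidated clay, so the full stress increment lies on the virgin compression line:
S_c = C_c·H/(1+e₀)·log₁₀(σ'_f/σ'_0) = 0.37×7.3/(1+1.22)×log₁₀(73.045/47.565)
    = 1.2167 × 0.1863 = 0.2267 m

S_c ≈ 0.227 m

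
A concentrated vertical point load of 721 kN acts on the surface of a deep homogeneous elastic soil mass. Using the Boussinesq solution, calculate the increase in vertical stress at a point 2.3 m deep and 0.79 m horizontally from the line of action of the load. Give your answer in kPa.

Δσ_z ≈ 49.2 kPa

Boussinesq vertical stress below a point load on an elastic half-space:
Δσ_z = 3P/(2πz²) · [1 + (r/z)²]^(−5/2)
r/z = 0.79/2.3 = 0.34348; [1+(r/z)²]^(−5/2) = 0.75669.
Δσ_z = 3×721/(2π×2.3²) × 0.75669 = 65.076 × 0.75669 = 49.24 kPa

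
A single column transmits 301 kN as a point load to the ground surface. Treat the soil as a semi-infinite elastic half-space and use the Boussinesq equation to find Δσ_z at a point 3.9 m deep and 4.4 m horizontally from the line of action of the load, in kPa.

Boussinesq vertical stress below a point load on an elastic half-space:
Δσ_z = 3P/(2πz²) · [1 + (r/z)²]^(−5/2)
r/z = 4.4/3.9 = 1.1282; [1+(r/z)²]^(−5/2) = 0.1284.
Δσ_z = 3×301/(2π×3.9²) × 0.1284 = 9.4488 × 0.1284 = 1.213 kPa

Δσ_z ≈ 1.21 kPa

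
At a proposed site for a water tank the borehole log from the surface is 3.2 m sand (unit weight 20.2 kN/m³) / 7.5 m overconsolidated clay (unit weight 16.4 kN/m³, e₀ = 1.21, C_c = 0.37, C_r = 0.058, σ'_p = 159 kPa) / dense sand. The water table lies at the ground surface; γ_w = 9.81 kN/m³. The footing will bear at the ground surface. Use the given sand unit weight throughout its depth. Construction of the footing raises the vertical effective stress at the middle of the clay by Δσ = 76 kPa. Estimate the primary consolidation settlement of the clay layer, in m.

Mid-depth of clay below the ground surface: z = 3.2 + 7.5/2 = 6.95 m.
Total vertical stress at mid-clay: σ_v = 20.2×3.2 + 16.4×3.75 = 126.14 kPa.
Pore pressure: u = 9.81×(6.95 − 0) = 68.18 kPa.
Initial effective stress: σ'_0 = σ_v − u = 126.14 − 68.18 = 57.96 kPa.
Final effective stress: σ'_f = 57.96 + 76 = 133.96 kPa.
σ'_f = 133.96 ≤ σ'_p = 159 kPa, so the clay remains overconsolidated and only the recompression index applies:
S_c = C_r·H/(1+e₀)·log₁₀(σ'_f/σ'_0) = 0.058×7.5/2.21×log₁₀(133.96/57.96)
    = 0.19683 × 0.36385 = 0.07162 m

S_c ≈ 0.0716 m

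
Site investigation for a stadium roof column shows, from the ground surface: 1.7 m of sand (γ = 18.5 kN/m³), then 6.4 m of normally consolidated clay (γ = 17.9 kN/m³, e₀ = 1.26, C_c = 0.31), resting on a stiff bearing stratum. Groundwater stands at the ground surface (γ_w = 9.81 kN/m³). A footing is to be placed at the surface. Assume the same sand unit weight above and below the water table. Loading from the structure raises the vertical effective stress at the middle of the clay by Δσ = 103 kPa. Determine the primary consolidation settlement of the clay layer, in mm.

S_c ≈ 481 mm

Mid-depth of clay below the ground surface: z = 1.7 + 6.4/2 = 4.9 m.
Total vertical stress at mid-clay: σ_v = 18.5×1.7 + 17.9×3.2 = 88.73 kPa.
Pore pressure: u = 9.81×(4.9 − 0) = 48.069 kPa.
Initial effective stress: σ'_0 = σ_v − u = 88.73 − 48.069 = 40.661 kPa.
Final effective stress: σ'_f = σ'_0 + Δσ = 40.661 + 103 = 143.66 kPa.
Normally consolidated clay, so the full stress increment lies on the virgin compression line:
S_c = C_c·H/(1+e₀)·log₁₀(σ'_f/σ'_0) = 0.31×6.4/(1+1.26)×log₁₀(143.66/40.661)
    = 0.87788 × 0.54816 = 0.4812 m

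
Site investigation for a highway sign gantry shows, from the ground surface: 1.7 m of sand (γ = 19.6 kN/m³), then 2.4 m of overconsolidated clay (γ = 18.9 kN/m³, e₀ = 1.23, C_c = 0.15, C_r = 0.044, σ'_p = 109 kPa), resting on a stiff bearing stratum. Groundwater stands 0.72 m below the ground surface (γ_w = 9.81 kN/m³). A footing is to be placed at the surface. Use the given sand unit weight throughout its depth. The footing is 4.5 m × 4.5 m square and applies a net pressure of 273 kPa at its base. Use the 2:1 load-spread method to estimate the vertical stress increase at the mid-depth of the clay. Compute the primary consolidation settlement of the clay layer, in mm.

Mid-depth of clay below the ground surface: z = 1.7 + 2.4/2 = 2.9 m.
Total vertical stress at mid-clay: σ_v = 19.6×1.7 + 18.9×1.2 = 56 kPa.
Pore pressure: u = 9.81×(2.9 − 0.72) = 21.386 kPa.
Initial effective stress: σ'_0 = σ_v − u = 56 − 21.386 = 34.614 kPa.
Stress increase at mid-clay by the 2:1 spreading method:
Δσ = qBL/((B+z)(L+z)) = 273×4.5×4.5/((4.5+2.9)(4.5+2.9)) = 100.95 kPa
Final effective stress: σ'_f = 34.614 + 100.95 = 135.56 kPa.
σ'_f = 135.56 > σ'_p = 109 kPa, so the stress path crosses the preconsolidation pressure — recompression up to σ'_p, then virgin compression beyond:
S_c = H/(1+e₀)·[C_r·log₁₀(σ'_p/σ'_0) + C_c·log₁₀(σ'_f/σ'_p)]
    = 2.4/2.23 × [0.044×log₁₀(109/34.614) + 0.15×log₁₀(135.56/109)]
    = 1.0762 × [0.02192 + 0.014206] = 0.03888 m

S_c ≈ 38.9 mm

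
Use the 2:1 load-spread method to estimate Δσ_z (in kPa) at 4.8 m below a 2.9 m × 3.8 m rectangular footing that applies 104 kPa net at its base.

Δσ_z ≈ 17.3 kPa

By the 2:1 method the load spreads at 1 horizontal : 2 vertical, so at depth z the loaded area has grown by z in each plan dimension:
Δσ = qBL/((B+z)(L+z)) = 104×2.9×3.8/((2.9+4.8)(3.8+4.8)) = 17.307 kPa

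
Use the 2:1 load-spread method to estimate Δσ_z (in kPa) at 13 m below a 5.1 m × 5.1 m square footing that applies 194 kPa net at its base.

Δσ_z ≈ 15.4 kPa

By the 2:1 method the load spreads at 1 horizontal : 2 vertical, so at depth z the loaded area has grown by z in each plan dimension:
Δσ = qBL/((B+z)(L+z)) = 194×5.1×5.1/((5.1+13)(5.1+13)) = 15.402 kPa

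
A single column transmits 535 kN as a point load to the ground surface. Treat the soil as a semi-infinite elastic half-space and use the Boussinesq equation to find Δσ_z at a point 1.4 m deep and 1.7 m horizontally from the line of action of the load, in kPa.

Boussinesq vertical stress below a point load on an elastic half-space:
Δσ_z = 3P/(2πz²) · [1 + (r/z)²]^(−5/2)
r/z = 1.7/1.4 = 1.2143; [1+(r/z)²]^(−5/2) = 0.10382.
Δσ_z = 3×535/(2π×1.4²) × 0.10382 = 130.33 × 0.10382 = 13.53 kPa

Δσ_z ≈ 13.5 kPa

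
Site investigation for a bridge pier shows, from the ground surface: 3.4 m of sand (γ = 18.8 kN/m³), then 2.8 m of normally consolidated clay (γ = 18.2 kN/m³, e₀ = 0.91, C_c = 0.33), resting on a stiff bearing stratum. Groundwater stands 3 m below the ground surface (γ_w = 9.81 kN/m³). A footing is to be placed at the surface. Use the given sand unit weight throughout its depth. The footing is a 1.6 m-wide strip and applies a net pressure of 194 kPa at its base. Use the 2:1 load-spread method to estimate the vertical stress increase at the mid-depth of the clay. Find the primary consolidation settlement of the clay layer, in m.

Mid-depth of clay below the ground surface: z = 3.4 + 2.8/2 = 4.8 m.
Total vertical stress at mid-clay: σ_v = 18.8×3.4 + 18.2×1.4 = 89.4 kPa.
Pore pressure: u = 9.81×(4.8 − 3) = 17.658 kPa.
Initial effective stress: σ'_0 = σ_v − u = 89.4 − 17.658 = 71.742 kPa.
Stress increase at mid-clay by the 2:1 spreading method:
Δσ = qB/(B+z) = 194×1.6/(1.6+4.8) = 48.5 kPa
Final effective stress: σ'_f = σ'_0 + Δσ = 71.742 + 48.5 = 120.24 kPa.
Normally consolidated clay, so the full stress increment lies on the virgin compression line:
S_c = C_c·H/(1+e₀)·log₁₀(σ'_f/σ'_0) = 0.33×2.8/(1+0.91)×log₁₀(120.24/71.742)
    = 0.48377 × 0.22428 = 0.1085 m

S_c ≈ 0.108 m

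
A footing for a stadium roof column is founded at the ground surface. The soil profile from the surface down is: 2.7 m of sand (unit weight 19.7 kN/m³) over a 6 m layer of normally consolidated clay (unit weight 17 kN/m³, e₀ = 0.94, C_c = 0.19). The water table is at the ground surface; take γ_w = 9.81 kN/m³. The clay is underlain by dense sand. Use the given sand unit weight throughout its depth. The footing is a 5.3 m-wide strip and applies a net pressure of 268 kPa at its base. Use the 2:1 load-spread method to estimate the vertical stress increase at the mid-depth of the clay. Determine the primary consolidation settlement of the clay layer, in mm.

Mid-depth of clay below the ground surface: z = 2.7 + 6/2 = 5.7 m.
Total vertical stress at mid-clay: σ_v = 19.7×2.7 + 17×3 = 104.19 kPa.
Pore pressure: u = 9.81×(5.7 − 0) = 55.917 kPa.
Initial effective stress: σ'_0 = σ_v − u = 104.19 − 55.917 = 48.273 kPa.
Stress increase at mid-clay by the 2:1 spreading method:
Δσ = qB/(B+z) = 268×5.3/(5.3+5.7) = 129.13 kPa
Final effective stress: σ'_f = σ'_0 + Δσ = 48.273 + 129.13 = 177.4 kPa.
Normally consolidated clay, so the full stress increment lies on the virgin compression line:
S_c = C_c·H/(1+e₀)·log₁₀(σ'_f/σ'_0) = 0.19×6/(1+0.94)×log₁₀(177.4/48.273)
    = 0.58763 × 0.56525 = 0.3322 m

S_c ≈ 332 mm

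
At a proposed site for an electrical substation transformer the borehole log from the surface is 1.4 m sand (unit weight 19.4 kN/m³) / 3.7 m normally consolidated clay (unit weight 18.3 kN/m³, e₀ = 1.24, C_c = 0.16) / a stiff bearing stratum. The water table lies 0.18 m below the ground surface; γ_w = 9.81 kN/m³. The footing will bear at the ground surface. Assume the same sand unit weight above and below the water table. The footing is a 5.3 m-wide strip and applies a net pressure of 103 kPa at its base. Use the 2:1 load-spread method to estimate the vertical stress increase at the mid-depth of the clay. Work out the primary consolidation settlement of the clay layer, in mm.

Mid-depth of clay below the ground surface: z = 1.4 + 3.7/2 = 3.25 m.
Total vertical stress at mid-clay: σ_v = 19.4×1.4 + 18.3×1.85 = 61.015 kPa.
Pore pressure: u = 9.81×(3.25 − 0.18) = 30.117 kPa.
Initial effective stress: σ'_0 = σ_v − u = 61.015 − 30.117 = 30.898 kPa.
Stress increase at mid-clay by the 2:1 spreading method:
Δσ = qB/(B+z) = 103×5.3/(5.3+3.25) = 63.848 kPa
Final effective stress: σ'_f = σ'_0 + Δσ = 30.898 + 63.848 = 94.746 kPa.
Normally consolidated clay, so the full stress increment lies on the virgin compression line:
S_c = C_c·H/(1+e₀)·log₁₀(σ'_f/σ'_0) = 0.16×3.7/(1+1.24)×log₁₀(94.746/30.898)
    = 0.26429 × 0.48663 = 0.1286 m

S_c ≈ 129 mm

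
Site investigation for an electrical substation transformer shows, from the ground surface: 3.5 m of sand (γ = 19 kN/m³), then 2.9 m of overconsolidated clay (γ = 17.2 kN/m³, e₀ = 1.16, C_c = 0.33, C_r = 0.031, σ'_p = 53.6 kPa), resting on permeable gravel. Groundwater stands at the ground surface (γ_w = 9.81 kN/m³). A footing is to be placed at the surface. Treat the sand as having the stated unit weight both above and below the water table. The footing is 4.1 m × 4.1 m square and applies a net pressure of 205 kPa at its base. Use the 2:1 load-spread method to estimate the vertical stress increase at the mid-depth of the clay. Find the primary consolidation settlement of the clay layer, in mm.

S_c ≈ 92.7 mm

Mid-depth of clay below the ground surface: z = 3.5 + 2.9/2 = 4.95 m.
Total vertical stress at mid-clay: σ_v = 19×3.5 + 17.2×1.45 = 91.44 kPa.
Pore pressure: u = 9.81×(4.95 − 0) = 48.56 kPa.
Initial effective stress: σ'_0 = σ_v − u = 91.44 − 48.56 = 42.88 kPa.
Stress increase at mid-clay by the 2:1 spreading method:
Δσ = qBL/((B+z)(L+z)) = 205×4.1×4.1/((4.1+4.95)(4.1+4.95)) = 42.075 kPa
Final effective stress: σ'_f = 42.88 + 42.075 = 84.955 kPa.
σ'_f = 84.955 > σ'_p = 53.6 kPa, so the stress path crosses the preconsolidation pressure — recompression up to σ'_p, then virgin compression beyond:
S_c = H/(1+e₀)·[C_r·log₁₀(σ'_p/σ'_0) + C_c·log₁₀(σ'_f/σ'_p)]
    = 2.9/2.16 × [0.031×log₁₀(53.6/42.88) + 0.33×log₁₀(84.955/53.6)]
    = 1.3426 × [0.0030042 + 0.066008] = 0.09266 m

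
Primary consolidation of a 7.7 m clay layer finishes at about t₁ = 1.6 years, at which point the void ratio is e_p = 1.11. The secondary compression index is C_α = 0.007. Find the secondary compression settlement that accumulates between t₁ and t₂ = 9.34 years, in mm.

Secondary compression: S_s = C_α·H/(1+e_p)·log₁₀(t₂/t₁)
S_s = 0.007×7.7/(1+1.11)×log₁₀(9.34/1.6)
    = 0.02555 × 0.7662 = 0.01957 m

S_s ≈ 19.6 mm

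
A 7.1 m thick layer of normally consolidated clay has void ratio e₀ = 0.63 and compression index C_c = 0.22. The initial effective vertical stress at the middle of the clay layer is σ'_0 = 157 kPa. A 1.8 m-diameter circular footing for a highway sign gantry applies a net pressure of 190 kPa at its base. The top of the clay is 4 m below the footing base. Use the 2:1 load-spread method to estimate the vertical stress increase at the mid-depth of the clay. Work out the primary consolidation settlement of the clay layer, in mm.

S_c ≈ 18.3 mm

Mid-depth of clay below the footing base: z = 4 + 7.1/2 = 7.55 m.
Stress increase at mid-clay by the 2:1 spreading method:
Δσ ≈ qD²/(D+z)² = 190×1.8²/(1.8+7.55)² = 7.0417 kPa
Final effective stress: σ'_f = σ'_0 + Δσ = 157 + 7.0417 = 164.04 kPa.
Normally consolidated clay, so the full stress increment lies on the virgin compression line:
S_c = C_c·H/(1+e₀)·log₁₀(σ'_f/σ'_0) = 0.22×7.1/(1+0.63)×log₁₀(164.04/157)
    = 0.95828 × 0.01905 = 0.01826 m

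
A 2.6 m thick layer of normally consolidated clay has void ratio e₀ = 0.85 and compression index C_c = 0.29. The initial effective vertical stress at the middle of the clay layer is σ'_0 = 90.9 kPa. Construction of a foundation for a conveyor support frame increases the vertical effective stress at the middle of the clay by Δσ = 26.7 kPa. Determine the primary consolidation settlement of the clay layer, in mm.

S_c ≈ 45.6 mm

Final effective stress: σ'_f = σ'_0 + Δσ = 90.9 + 26.7 = 117.6 kPa.
Normally consolidated clay, so the full stress increment lies on the virgin compression line:
S_c = C_c·H/(1+e₀)·log₁₀(σ'_f/σ'_0) = 0.29×2.6/(1+0.85)×log₁₀(117.6/90.9)
    = 0.40757 × 0.11184 = 0.04558 m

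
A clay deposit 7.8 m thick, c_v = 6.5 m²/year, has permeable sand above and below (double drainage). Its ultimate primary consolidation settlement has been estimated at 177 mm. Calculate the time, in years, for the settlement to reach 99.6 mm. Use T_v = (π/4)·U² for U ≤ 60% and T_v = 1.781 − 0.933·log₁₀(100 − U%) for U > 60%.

Drainage path length: H_d = H/2 = 3.9 m (double drainage).
U = S(t)/S_ult = 99.6/177 = 0.5627.
U ≤ 60%: T_v = (π/4)·U² = (π/4)×0.56271² = 0.24869.
t = T_v·H_d²/c_v = 0.24869×3.9²/6.5 = 0.5819 years.

t ≈ 0.582 years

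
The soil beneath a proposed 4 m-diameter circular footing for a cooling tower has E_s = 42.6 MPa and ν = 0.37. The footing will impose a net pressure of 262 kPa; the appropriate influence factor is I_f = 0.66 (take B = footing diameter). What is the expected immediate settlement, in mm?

S_e ≈ 14 mm

Immediate (elastic) settlement: S_e = q·B·(1−ν²)/E_s · I_f.
E_s = 42.6 MPa = 42600 kPa.
S_e = 262 × 4 × (1 − 0.37²) / 42600 × 0.66
    = 262 × 4 × 0.8631 / 42600 × 0.66
    = 0.01401 m = 14.01 mm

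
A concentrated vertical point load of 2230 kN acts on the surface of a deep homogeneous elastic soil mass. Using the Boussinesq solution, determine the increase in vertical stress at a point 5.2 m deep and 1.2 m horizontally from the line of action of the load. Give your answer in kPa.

Δσ_z ≈ 34.6 kPa

Boussinesq vertical stress below a point load on an elastic half-space:
Δσ_z = 3P/(2πz²) · [1 + (r/z)²]^(−5/2)
r/z = 1.2/5.2 = 0.23077; [1+(r/z)²]^(−5/2) = 0.87835.
Δσ_z = 3×2230/(2π×5.2²) × 0.87835 = 39.377 × 0.87835 = 34.59 kPa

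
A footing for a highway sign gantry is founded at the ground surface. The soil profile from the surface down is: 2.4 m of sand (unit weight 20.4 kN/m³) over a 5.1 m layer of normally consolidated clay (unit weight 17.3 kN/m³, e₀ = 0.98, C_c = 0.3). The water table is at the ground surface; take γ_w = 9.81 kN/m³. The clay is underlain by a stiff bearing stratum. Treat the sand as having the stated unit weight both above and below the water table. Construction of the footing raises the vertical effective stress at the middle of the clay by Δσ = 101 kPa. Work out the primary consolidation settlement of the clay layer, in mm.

Mid-depth of clay below the ground surface: z = 2.4 + 5.1/2 = 4.95 m.
Total vertical stress at mid-clay: σ_v = 20.4×2.4 + 17.3×2.55 = 93.075 kPa.
Pore pressure: u = 9.81×(4.95 − 0) = 48.56 kPa.
Initial effective stress: σ'_0 = σ_v − u = 93.075 − 48.56 = 44.515 kPa.
Final effective stress: σ'_f = σ'_0 + Δσ = 44.515 + 101 = 145.51 kPa.
Normally consolidated clay, so the full stress increment lies on the virgin compression line:
S_c = C_c·H/(1+e₀)·log₁₀(σ'_f/σ'_0) = 0.3×5.1/(1+0.98)×log₁₀(145.51/44.515)
    = 0.77273 × 0.51439 = 0.3975 m

S_c ≈ 397 mm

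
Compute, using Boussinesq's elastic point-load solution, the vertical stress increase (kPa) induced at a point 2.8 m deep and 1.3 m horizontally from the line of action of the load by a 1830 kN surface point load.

Δσ_z ≈ 68.4 kPa

Boussinesq vertical stress below a point load on an elastic half-space:
Δσ_z = 3P/(2πz²) · [1 + (r/z)²]^(−5/2)
r/z = 1.3/2.8 = 0.46429; [1+(r/z)²]^(−5/2) = 0.61384.
Δσ_z = 3×1830/(2π×2.8²) × 0.61384 = 111.45 × 0.61384 = 68.41 kPa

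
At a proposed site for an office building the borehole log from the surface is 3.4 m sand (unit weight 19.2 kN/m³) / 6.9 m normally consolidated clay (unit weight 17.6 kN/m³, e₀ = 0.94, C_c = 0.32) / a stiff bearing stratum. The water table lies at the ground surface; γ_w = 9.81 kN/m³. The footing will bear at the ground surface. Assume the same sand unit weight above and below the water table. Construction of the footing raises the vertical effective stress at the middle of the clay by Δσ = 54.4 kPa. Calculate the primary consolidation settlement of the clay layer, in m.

S_c ≈ 0.324 m

Mid-depth of clay below the ground surface: z = 3.4 + 6.9/2 = 6.85 m.
Total vertical stress at mid-clay: σ_v = 19.2×3.4 + 17.6×3.45 = 126 kPa.
Pore pressure: u = 9.81×(6.85 − 0) = 67.198 kPa.
Initial effective stress: σ'_0 = σ_v − u = 126 − 67.198 = 58.802 kPa.
Final effective stress: σ'_f = σ'_0 + Δσ = 58.802 + 54.4 = 113.2 kPa.
Normally consolidated clay, so the full stress increment lies on the virgin compression line:
S_c = C_c·H/(1+e₀)·log₁₀(σ'_f/σ'_0) = 0.32×6.9/(1+0.94)×log₁₀(113.2/58.802)
    = 1.1381 × 0.28445 = 0.3237 m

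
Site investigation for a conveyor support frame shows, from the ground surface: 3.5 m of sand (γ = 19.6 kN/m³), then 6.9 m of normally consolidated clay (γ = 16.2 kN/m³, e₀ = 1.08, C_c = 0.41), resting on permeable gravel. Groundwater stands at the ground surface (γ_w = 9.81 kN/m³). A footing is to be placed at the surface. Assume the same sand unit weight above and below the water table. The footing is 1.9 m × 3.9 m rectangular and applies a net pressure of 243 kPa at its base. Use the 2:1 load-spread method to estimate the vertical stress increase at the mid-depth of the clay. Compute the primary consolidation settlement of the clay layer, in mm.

S_c ≈ 170 mm

Mid-depth of clay below the ground surface: z = 3.5 + 6.9/2 = 6.95 m.
Total vertical stress at mid-clay: σ_v = 19.6×3.5 + 16.2×3.45 = 124.49 kPa.
Pore pressure: u = 9.81×(6.95 − 0) = 68.18 kPa.
Initial effective stress: σ'_0 = σ_v − u = 124.49 − 68.18 = 56.31 kPa.
Stress increase at mid-clay by the 2:1 spreading method:
Δσ = qBL/((B+z)(L+z)) = 243×1.9×3.9/((1.9+6.95)(3.9+6.95)) = 18.752 kPa
Final effective stress: σ'_f = σ'_0 + Δσ = 56.31 + 18.752 = 75.062 kPa.
Normally consolidated clay, so the full stress increment lies on the virgin compression line:
S_c = C_c·H/(1+e₀)·log₁₀(σ'_f/σ'_0) = 0.41×6.9/(1+1.08)×log₁₀(75.062/56.31)
    = 1.3601 × 0.12483 = 0.1698 m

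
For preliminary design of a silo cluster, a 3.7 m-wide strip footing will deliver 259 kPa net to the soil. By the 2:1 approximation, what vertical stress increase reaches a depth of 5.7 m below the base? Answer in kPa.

Δσ_z ≈ 102 kPa

By the 2:1 method the load spreads at 1 horizontal : 2 vertical, so at depth z the loaded area has grown by z in each plan dimension:
Δσ = qB/(B+z) = 259×3.7/(3.7+5.7) = 101.95 kPa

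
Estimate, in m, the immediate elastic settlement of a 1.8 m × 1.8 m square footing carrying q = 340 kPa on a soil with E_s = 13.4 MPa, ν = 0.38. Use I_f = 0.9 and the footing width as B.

S_e ≈ 0.0352 m

Immediate (elastic) settlement: S_e = q·B·(1−ν²)/E_s · I_f.
E_s = 13.4 MPa = 13400 kPa.
S_e = 340 × 1.8 × (1 − 0.38²) / 13400 × 0.9
    = 340 × 1.8 × 0.8556 / 13400 × 0.9
    = 0.03517 m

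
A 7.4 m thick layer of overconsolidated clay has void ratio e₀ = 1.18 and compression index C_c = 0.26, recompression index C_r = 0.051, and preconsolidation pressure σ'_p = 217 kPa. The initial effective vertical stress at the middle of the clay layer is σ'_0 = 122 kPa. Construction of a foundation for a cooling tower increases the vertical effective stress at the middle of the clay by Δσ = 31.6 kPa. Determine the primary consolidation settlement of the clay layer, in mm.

S_c ≈ 17.3 mm

Final effective stress: σ'_f = 122 + 31.6 = 153.6 kPa.
σ'_f = 153.6 ≤ σ'_p = 217 kPa, so the clay remains overconsolidated and only the recompression index applies:
S_c = C_r·H/(1+e₀)·log₁₀(σ'_f/σ'_0) = 0.051×7.4/2.18×log₁₀(153.6/122)
    = 0.17312 × 0.10003 = 0.01732 m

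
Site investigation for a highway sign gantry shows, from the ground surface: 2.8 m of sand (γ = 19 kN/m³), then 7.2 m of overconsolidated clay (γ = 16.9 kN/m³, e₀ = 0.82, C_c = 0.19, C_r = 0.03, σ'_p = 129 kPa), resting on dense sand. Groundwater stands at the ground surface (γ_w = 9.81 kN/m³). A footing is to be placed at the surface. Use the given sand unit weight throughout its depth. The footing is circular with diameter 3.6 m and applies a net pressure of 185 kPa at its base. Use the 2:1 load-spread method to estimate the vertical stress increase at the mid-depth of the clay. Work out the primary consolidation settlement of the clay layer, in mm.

S_c ≈ 19.8 mm

Mid-depth of clay below the ground surface: z = 2.8 + 7.2/2 = 6.4 m.
Total vertical stress at mid-clay: σ_v = 19×2.8 + 16.9×3.6 = 114.04 kPa.
Pore pressure: u = 9.81×(6.4 − 0) = 62.784 kPa.
Initial effective stress: σ'_0 = σ_v − u = 114.04 − 62.784 = 51.256 kPa.
Stress increase at mid-clay by the 2:1 spreading method:
Δσ ≈ qD²/(D+z)² = 185×3.6²/(3.6+6.4)² = 23.976 kPa
Final effective stress: σ'_f = 51.256 + 23.976 = 75.232 kPa.
σ'_f = 75.232 ≤ σ'_p = 129 kPa, so the clay remains overconsolidated and only the recompression index applies:
S_c = C_r·H/(1+e₀)·log₁₀(σ'_f/σ'_0) = 0.03×7.2/1.82×log₁₀(75.232/51.256)
    = 0.11868 × 0.16666 = 0.01978 m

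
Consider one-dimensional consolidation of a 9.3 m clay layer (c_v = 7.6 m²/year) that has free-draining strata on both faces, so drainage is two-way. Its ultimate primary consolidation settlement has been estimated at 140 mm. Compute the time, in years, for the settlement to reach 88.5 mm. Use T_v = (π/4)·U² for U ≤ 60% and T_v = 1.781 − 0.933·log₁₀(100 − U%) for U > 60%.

t ≈ 0.911 years

Drainage path length: H_d = H/2 = 4.65 m (double drainage).
U = S(t)/S_ult = 88.5/140 = 0.6321.
U > 60%: T_v = 1.781 − 0.933·log₁₀(100 − 63.214) = 0.32022.
t = T_v·H_d²/c_v = 0.32022×4.65²/7.6 = 0.911 years.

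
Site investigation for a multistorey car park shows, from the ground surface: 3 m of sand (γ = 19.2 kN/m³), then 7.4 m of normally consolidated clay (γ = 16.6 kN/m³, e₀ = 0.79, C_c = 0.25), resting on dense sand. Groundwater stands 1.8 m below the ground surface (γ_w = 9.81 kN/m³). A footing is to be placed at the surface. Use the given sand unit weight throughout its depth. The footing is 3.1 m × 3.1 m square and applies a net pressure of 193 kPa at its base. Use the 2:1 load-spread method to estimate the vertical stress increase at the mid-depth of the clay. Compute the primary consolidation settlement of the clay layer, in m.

S_c ≈ 0.108 m

Mid-depth of clay below the ground surface: z = 3 + 7.4/2 = 6.7 m.
Total vertical stress at mid-clay: σ_v = 19.2×3 + 16.6×3.7 = 119.02 kPa.
Pore pressure: u = 9.81×(6.7 − 1.8) = 48.069 kPa.
Initial effective stress: σ'_0 = σ_v − u = 119.02 − 48.069 = 70.951 kPa.
Stress increase at mid-clay by the 2:1 spreading method:
Δσ = qBL/((B+z)(L+z)) = 193×3.1×3.1/((3.1+6.7)(3.1+6.7)) = 19.312 kPa
Final effective stress: σ'_f = σ'_0 + Δσ = 70.951 + 19.312 = 90.263 kPa.
Normally consolidated clay, so the full stress increment lies on the virgin compression line:
S_c = C_c·H/(1+e₀)·log₁₀(σ'_f/σ'_0) = 0.25×7.4/(1+0.79)×log₁₀(90.263/70.951)
    = 1.0335 × 0.10455 = 0.1081 m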